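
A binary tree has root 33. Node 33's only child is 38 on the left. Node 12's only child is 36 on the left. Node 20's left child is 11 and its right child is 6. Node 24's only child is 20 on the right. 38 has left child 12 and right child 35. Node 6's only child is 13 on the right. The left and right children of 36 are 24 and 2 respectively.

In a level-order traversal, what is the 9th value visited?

11

Level-order visits nodes level by level from the root, left to right within each level.
Level 0: 33
Level 1: 38
Level 2: 12, 35
Level 3: 36
Level 4: 24, 2
Level 5: 20
Level 6: 11, 6
Level 7: 13
Full level-order sequence: 33, 38, 12, 35, 36, 24, 2, 20, 11, 6, 13.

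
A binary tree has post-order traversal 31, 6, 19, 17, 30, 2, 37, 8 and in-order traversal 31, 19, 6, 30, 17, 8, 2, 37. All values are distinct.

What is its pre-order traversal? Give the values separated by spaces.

The last element of post-order is the root; it splits in-order into left and right subtrees.
Root 8: left subtree has 5 nodes {31, 19, 6, 30, 17}, right has 2 {2, 37}.
  Root 30: left subtree has 3 nodes {31, 19, 6}, right has 1 {17}.
    Root 19: left subtree has 1 node {31}, right has 1 {6}.
  Root 37: left subtree has 1 node {2}, right has 0 { }.

8 30 19 31 6 17 37 2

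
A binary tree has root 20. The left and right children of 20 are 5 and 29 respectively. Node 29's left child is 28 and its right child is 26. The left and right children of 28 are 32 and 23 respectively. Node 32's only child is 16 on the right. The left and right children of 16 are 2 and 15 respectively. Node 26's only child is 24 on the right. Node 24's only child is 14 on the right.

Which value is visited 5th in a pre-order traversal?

Pre-order visits the node, then its left subtree, then its right subtree.
Visit 20.
At 20: go left to 5.
  5 is a leaf — visit 5.
At 20: go right to 29.
  Visit 29.
  At 29: go left to 28.
    Visit 28.
    At 28: go left to 32.
      Visit 32.
      At 32: no left child.
      At 32: go right to 16.
        Visit 16.
        At 16: go left to 2.
          2 is a leaf — visit 2.
        At 16: go right to 15.
          15 is a leaf — visit 15.
    At 28: go right to 23.
      23 is a leaf — visit 23.
  At 29: go right to 26.
    Visit 26.
    At 26: no left child.
    At 26: go right to 24.
      Visit 24.
      At 24: no left child.
      At 24: go right to 14.
        14 is a leaf — visit 14.
Full pre-order sequence: 20, 5, 29, 28, 32, 16, 2, 15, 23, 26, 24, 14.

32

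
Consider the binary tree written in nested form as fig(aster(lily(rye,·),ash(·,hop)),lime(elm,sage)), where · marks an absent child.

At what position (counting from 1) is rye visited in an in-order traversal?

In-order visits the left subtree, then the node, then the right subtree.
At fig: go left to aster.
  At aster: go left to lily.
    At lily: go left to rye.
      rye is a leaf — visit rye.
    Visit lily.
    At lily: no right child.
  Visit aster.
  At aster: go right to ash.
    At ash: no left child.
    Visit ash.
    At ash: go right to hop.
      hop is a leaf — visit hop.
Visit fig.
At fig: go right to lime.
  At lime: go left to elm.
    elm is a leaf — visit elm.
  Visit lime.
  At lime: go right to sage.
    sage is a leaf — visit sage.
Full in-order sequence: rye, lily, aster, ash, hop, fig, elm, lime, sage.

1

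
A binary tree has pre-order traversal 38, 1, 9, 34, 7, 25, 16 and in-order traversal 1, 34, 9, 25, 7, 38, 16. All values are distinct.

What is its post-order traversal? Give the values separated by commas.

The first element of pre-order is the root; it splits in-order into left and right subtrees.
Root 38: left subtree has 5 nodes {1, 34, 9, 25, 7}, right has 1 {16}.
  Root 1: left subtree has 0 nodes { }, right has 4 {34, 9, 25, 7}.
    Root 9: left subtree has 1 node {34}, right has 2 {25, 7}.
      Root 7: left subtree has 1 node {25}, right has 0 { }.

34, 25, 7, 9, 1, 16, 38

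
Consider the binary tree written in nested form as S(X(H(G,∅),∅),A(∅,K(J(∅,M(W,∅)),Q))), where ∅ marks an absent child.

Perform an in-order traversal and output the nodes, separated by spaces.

G H X S A J W M K Q

In-order visits the left subtree, then the node, then the right subtree.
At S: go left to X.
  At X: go left to H.
    At H: go left to G.
      G is a leaf — visit G.
    Visit H.
    At H: no right child.
  Visit X.
  At X: no right child.
Visit S.
At S: go right to A.
  At A: no left child.
  Visit A.
  At A: go right to K.
    At K: go left to J.
      At J: no left child.
      Visit J.
      At J: go right to M.
        At M: go left to W.
          W is a leaf — visit W.
        Visit M.
        At M: no right child.
    Visit K.
    At K: go right to Q.
      Q is a leaf — visit Q.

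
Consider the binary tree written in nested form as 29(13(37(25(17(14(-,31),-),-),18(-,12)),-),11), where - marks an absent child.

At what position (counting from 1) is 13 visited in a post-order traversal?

8

Post-order visits the left subtree, then the right subtree, then the node.
At 29: go left to 13.
  At 13: go left to 37.
    At 37: go left to 25.
      At 25: go left to 17.
        At 17: go left to 14.
          At 14: no left child.
          At 14: go right to 31.
            31 is a leaf — visit 31.
          Visit 14.
        At 17: no right child.
        Visit 17.
      At 25: no right child.
      Visit 25.
    At 37: go right to 18.
      At 18: no left child.
      At 18: go right to 12.
        12 is a leaf — visit 12.
      Visit 18.
    Visit 37.
  At 13: no right child.
  Visit 13.
At 29: go right to 11.
  11 is a leaf — visit 11.
Visit 29.
Full post-order sequence: 31, 14, 17, 25, 12, 18, 37, 13, 11, 29.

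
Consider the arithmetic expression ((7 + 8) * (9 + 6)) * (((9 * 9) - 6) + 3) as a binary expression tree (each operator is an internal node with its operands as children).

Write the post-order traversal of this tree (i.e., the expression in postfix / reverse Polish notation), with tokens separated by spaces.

7 8 + 9 6 + * 9 9 * 6 - 3 + *

Post-order on an expression tree gives postfix notation: for each operator, emit left operand, right operand, then the operator.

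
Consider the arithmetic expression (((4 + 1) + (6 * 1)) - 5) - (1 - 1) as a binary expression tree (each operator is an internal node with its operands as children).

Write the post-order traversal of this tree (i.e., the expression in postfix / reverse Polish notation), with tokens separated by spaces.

Post-order on an expression tree gives postfix notation: for each operator, emit left operand, right operand, then the operator.

4 1 + 6 1 * + 5 - 1 1 - -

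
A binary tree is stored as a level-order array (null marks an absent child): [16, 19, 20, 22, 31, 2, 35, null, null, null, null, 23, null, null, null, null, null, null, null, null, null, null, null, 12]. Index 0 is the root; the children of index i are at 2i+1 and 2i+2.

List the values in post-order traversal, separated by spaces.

22 31 19 12 23 2 35 20 16

Post-order visits the left subtree, then the right subtree, then the node.
At 16: go left to 19.
  At 19: go left to 22.
    22 is a leaf — visit 22.
  At 19: go right to 31.
    31 is a leaf — visit 31.
  Visit 19.
At 16: go right to 20.
  At 20: go left to 2.
    At 2: go left to 23.
      At 23: go left to 12.
        12 is a leaf — visit 12.
      At 23: no right child.
      Visit 23.
    At 2: no right child.
    Visit 2.
  At 20: go right to 35.
    35 is a leaf — visit 35.
  Visit 20.
Visit 16.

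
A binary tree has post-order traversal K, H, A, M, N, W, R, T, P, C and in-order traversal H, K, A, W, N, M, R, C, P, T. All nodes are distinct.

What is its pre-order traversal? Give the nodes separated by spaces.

The last element of post-order is the root; it splits in-order into left and right subtrees.
Root C: left subtree has 7 nodes {H, K, A, W, N, M, R}, right has 2 {P, T}.
  Root R: left subtree has 6 nodes {H, K, A, W, N, M}, right has 0 { }.
    Root W: left subtree has 3 nodes {H, K, A}, right has 2 {N, M}.
      Root A: left subtree has 2 nodes {H, K}, right has 0 { }.
        Root H: left subtree has 0 nodes { }, right has 1 {K}.
      Root N: left subtree has 0 nodes { }, right has 1 {M}.
  Root P: left subtree has 0 nodes { }, right has 1 {T}.

C R W A H K N M P T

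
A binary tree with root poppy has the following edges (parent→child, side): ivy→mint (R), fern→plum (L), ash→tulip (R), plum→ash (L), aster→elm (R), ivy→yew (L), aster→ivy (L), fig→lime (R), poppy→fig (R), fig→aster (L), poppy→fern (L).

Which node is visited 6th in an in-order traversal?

yew

In-order visits the left subtree, then the node, then the right subtree.
At poppy: go left to fern.
  At fern: go left to plum.
    At plum: go left to ash.
      At ash: no left child.
      Visit ash.
      At ash: go right to tulip.
        tulip is a leaf — visit tulip.
    Visit plum.
    At plum: no right child.
  Visit fern.
  At fern: no right child.
Visit poppy.
At poppy: go right to fig.
  At fig: go left to aster.
    At aster: go left to ivy.
      At ivy: go left to yew.
        yew is a leaf — visit yew.
      Visit ivy.
      At ivy: go right to mint.
        mint is a leaf — visit mint.
    Visit aster.
    At aster: go right to elm.
      elm is a leaf — visit elm.
  Visit fig.
  At fig: go right to lime.
    lime is a leaf — visit lime.
Full in-order sequence: ash, tulip, plum, fern, poppy, yew, ivy, mint, aster, elm, fig, lime.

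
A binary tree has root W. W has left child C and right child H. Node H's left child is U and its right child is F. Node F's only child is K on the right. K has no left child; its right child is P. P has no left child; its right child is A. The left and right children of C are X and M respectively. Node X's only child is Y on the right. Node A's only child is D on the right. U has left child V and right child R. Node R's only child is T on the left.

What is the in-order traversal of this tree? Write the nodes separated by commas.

In-order visits the left subtree, then the node, then the right subtree.
At W: go left to C.
  At C: go left to X.
    At X: no left child.
    Visit X.
    At X: go right to Y.
      Y is a leaf — visit Y.
  Visit C.
  At C: go right to M.
    M is a leaf — visit M.
Visit W.
At W: go right to H.
  At H: go left to U.
    At U: go left to V.
      V is a leaf — visit V.
    Visit U.
    At U: go right to R.
      At R: go left to T.
        T is a leaf — visit T.
      Visit R.
      At R: no right child.
  Visit H.
  At H: go right to F.
    At F: no left child.
    Visit F.
    At F: go right to K.
      At K: no left child.
      Visit K.
      At K: go right to P.
        At P: no left child.
        Visit P.
        At P: go right to A.
          At A: no left child.
          Visit A.
          At A: go right to D.
            D is a leaf — visit D.

X, Y, C, M, W, V, U, T, R, H, F, K, P, A, D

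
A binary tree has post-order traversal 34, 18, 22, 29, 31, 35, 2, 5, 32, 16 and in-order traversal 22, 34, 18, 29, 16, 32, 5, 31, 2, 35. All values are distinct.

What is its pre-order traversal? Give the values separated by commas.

16, 29, 22, 18, 34, 32, 5, 2, 31, 35

The last element of post-order is the root; it splits in-order into left and right subtrees.
Root 16: left subtree has 4 nodes {22, 34, 18, 29}, right has 5 {32, 5, 31, 2, 35}.
  Root 29: left subtree has 3 nodes {22, 34, 18}, right has 0 { }.
    Root 22: left subtree has 0 nodes { }, right has 2 {34, 18}.
      Root 18: left subtree has 1 node {34}, right has 0 { }.
  Root 32: left subtree has 0 nodes { }, right has 4 {5, 31, 2, 35}.
    Root 5: left subtree has 0 nodes { }, right has 3 {31, 2, 35}.
      Root 2: left subtree has 1 node {31}, right has 1 {35}.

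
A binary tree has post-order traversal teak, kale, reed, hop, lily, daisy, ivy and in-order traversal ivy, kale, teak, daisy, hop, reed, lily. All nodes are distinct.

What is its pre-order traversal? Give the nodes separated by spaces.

The last element of post-order is the root; it splits in-order into left and right subtrees.
Root ivy: left subtree has 0 nodes { }, right has 6 {kale, teak, daisy, hop, reed, lily}.
  Root daisy: left subtree has 2 nodes {kale, teak}, right has 3 {hop, reed, lily}.
    Root kale: left subtree has 0 nodes { }, right has 1 {teak}.
    Root lily: left subtree has 2 nodes {hop, reed}, right has 0 { }.
      Root hop: left subtree has 0 nodes { }, right has 1 {reed}.

ivy daisy kale teak lily hop reed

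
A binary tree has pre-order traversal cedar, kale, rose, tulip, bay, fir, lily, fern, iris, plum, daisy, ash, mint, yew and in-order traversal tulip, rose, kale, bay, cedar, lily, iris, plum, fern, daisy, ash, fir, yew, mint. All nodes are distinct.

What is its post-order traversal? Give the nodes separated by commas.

The first element of pre-order is the root; it splits in-order into left and right subtrees.
Root cedar: left subtree has 4 nodes {tulip, rose, kale, bay}, right has 9 {lily, iris, plum, fern, daisy, ash, fir, yew, mint}.
  Root kale: left subtree has 2 nodes {tulip, rose}, right has 1 {bay}.
    Root rose: left subtree has 1 node {tulip}, right has 0 { }.
  Root fir: left subtree has 6 nodes {lily, iris, plum, fern, daisy, ash}, right has 2 {yew, mint}.
    Root lily: left subtree has 0 nodes { }, right has 5 {iris, plum, fern, daisy, ash}.
      Root fern: left subtree has 2 nodes {iris, plum}, right has 2 {daisy, ash}.
        Root iris: left subtree has 0 nodes { }, right has 1 {plum}.
        Root daisy: left subtree has 0 nodes { }, right has 1 {ash}.
    Root mint: left subtree has 1 node {yew}, right has 0 { }.

tulip, rose, bay, kale, plum, iris, ash, daisy, fern, lily, yew, mint, fir, cedar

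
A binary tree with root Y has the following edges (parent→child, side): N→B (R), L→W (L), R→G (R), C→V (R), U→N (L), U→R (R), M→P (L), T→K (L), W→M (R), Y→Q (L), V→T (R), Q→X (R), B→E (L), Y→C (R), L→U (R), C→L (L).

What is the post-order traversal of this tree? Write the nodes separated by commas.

X, Q, P, M, W, E, B, N, G, R, U, L, K, T, V, C, Y

Post-order visits the left subtree, then the right subtree, then the node.
At Y: go left to Q.
  At Q: no left child.
  At Q: go right to X.
    X is a leaf — visit X.
  Visit Q.
At Y: go right to C.
  At C: go left to L.
    At L: go left to W.
      At W: no left child.
      At W: go right to M.
        At M: go left to P.
          P is a leaf — visit P.
        At M: no right child.
        Visit M.
      Visit W.
    At L: go right to U.
      At U: go left to N.
        At N: no left child.
        At N: go right to B.
          At B: go left to E.
            E is a leaf — visit E.
          At B: no right child.
          Visit B.
        Visit N.
      At U: go right to R.
        At R: no left child.
        At R: go right to G.
          G is a leaf — visit G.
        Visit R.
      Visit U.
    Visit L.
  At C: go right to V.
    At V: no left child.
    At V: go right to T.
      At T: go left to K.
        K is a leaf — visit K.
      At T: no right child.
      Visit T.
    Visit V.
  Visit C.
Visit Y.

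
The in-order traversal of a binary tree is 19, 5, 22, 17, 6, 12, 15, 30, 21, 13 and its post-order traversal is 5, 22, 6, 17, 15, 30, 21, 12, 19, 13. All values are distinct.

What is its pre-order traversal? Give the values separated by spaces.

The last element of post-order is the root; it splits in-order into left and right subtrees.
Root 13: left subtree has 9 nodes {19, 5, 22, 17, 6, 12, 15, 30, 21}, right has 0 { }.
  Root 19: left subtree has 0 nodes { }, right has 8 {5, 22, 17, 6, 12, 15, 30, 21}.
    Root 12: left subtree has 4 nodes {5, 22, 17, 6}, right has 3 {15, 30, 21}.
      Root 17: left subtree has 2 nodes {5, 22}, right has 1 {6}.
        Root 22: left subtree has 1 node {5}, right has 0 { }.
      Root 21: left subtree has 2 nodes {15, 30}, right has 0 { }.
        Root 30: left subtree has 1 node {15}, right has 0 { }.

13 19 12 17 22 5 6 21 30 15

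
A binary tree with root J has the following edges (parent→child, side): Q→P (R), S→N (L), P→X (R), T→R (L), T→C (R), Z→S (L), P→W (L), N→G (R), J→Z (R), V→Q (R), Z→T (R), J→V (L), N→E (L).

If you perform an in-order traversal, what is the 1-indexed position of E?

In-order visits the left subtree, then the node, then the right subtree.
At J: go left to V.
  At V: no left child.
  Visit V.
  At V: go right to Q.
    At Q: no left child.
    Visit Q.
    At Q: go right to P.
      At P: go left to W.
        W is a leaf — visit W.
      Visit P.
      At P: go right to X.
        X is a leaf — visit X.
Visit J.
At J: go right to Z.
  At Z: go left to S.
    At S: go left to N.
      At N: go left to E.
        E is a leaf — visit E.
      Visit N.
      At N: go right to G.
        G is a leaf — visit G.
    Visit S.
    At S: no right child.
  Visit Z.
  At Z: go right to T.
    At T: go left to R.
      R is a leaf — visit R.
    Visit T.
    At T: go right to C.
      C is a leaf — visit C.
Full in-order sequence: V, Q, W, P, X, J, E, N, G, S, Z, R, T, C.

7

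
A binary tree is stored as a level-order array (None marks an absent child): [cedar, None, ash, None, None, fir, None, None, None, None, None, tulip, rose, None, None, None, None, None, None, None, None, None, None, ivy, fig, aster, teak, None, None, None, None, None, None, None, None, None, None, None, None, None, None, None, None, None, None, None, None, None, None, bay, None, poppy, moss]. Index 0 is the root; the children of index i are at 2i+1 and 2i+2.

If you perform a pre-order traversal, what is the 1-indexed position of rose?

8

Pre-order visits the node, then its left subtree, then its right subtree.
Visit cedar.
At cedar: no left child.
At cedar: go right to ash.
  Visit ash.
  At ash: go left to fir.
    Visit fir.
    At fir: go left to tulip.
      Visit tulip.
      At tulip: go left to ivy.
        ivy is a leaf — visit ivy.
      At tulip: go right to fig.
        Visit fig.
        At fig: go left to bay.
          bay is a leaf — visit bay.
        At fig: no right child.
    At fir: go right to rose.
      Visit rose.
      At rose: go left to aster.
        Visit aster.
        At aster: go left to poppy.
          poppy is a leaf — visit poppy.
        At aster: go right to moss.
          moss is a leaf — visit moss.
      At rose: go right to teak.
        teak is a leaf — visit teak.
  At ash: no right child.
Full pre-order sequence: cedar, ash, fir, tulip, ivy, fig, bay, rose, aster, poppy, moss, teak.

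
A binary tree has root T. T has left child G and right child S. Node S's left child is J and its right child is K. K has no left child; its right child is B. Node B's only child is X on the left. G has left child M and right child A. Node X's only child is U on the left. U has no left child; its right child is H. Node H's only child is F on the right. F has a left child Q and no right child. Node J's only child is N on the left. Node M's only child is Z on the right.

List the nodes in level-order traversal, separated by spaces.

T G S M A J K Z N B X U H F Q

Level-order visits nodes level by level from the root, left to right within each level.
Level 0: T
Level 1: G, S
Level 2: M, A, J, K
Level 3: Z, N, B
Level 4: X
Level 5: U
Level 6: H
Level 7: F
Level 8: Q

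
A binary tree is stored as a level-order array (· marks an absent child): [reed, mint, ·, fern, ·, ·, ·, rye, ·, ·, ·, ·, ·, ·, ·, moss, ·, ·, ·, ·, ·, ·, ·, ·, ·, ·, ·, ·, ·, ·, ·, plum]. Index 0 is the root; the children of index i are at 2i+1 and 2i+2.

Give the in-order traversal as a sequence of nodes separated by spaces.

In-order visits the left subtree, then the node, then the right subtree.
At reed: go left to mint.
  At mint: go left to fern.
    At fern: go left to rye.
      At rye: go left to moss.
        At moss: go left to plum.
          plum is a leaf — visit plum.
        Visit moss.
        At moss: no right child.
      Visit rye.
      At rye: no right child.
    Visit fern.
    At fern: no right child.
  Visit mint.
  At mint: no right child.
Visit reed.
At reed: no right child.

plum moss rye fern mint reed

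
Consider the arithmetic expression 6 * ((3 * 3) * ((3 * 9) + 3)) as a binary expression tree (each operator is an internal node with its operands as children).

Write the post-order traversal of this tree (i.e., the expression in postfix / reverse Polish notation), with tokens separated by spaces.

Post-order on an expression tree gives postfix notation: for each operator, emit left operand, right operand, then the operator.

6 3 3 * 3 9 * 3 + * *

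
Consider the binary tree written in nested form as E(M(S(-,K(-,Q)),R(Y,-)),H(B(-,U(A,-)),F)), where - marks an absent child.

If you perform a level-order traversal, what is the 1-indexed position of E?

Level-order visits nodes level by level from the root, left to right within each level.
Level 0: E
Level 1: M, H
Level 2: S, R, B, F
Level 3: K, Y, U
Level 4: Q, A
Full level-order sequence: E, M, H, S, R, B, F, K, Y, U, Q, A.

1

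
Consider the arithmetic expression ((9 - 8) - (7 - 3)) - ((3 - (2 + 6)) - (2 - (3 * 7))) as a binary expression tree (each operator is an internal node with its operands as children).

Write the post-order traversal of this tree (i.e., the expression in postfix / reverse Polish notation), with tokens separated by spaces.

9 8 - 7 3 - - 3 2 6 + - 2 3 7 * - - -

Post-order on an expression tree gives postfix notation: for each operator, emit left operand, right operand, then the operator.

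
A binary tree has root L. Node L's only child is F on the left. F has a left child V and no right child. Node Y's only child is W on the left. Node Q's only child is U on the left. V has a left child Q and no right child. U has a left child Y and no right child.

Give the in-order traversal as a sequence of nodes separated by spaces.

In-order visits the left subtree, then the node, then the right subtree.
At L: go left to F.
  At F: go left to V.
    At V: go left to Q.
      At Q: go left to U.
        At U: go left to Y.
          At Y: go left to W.
            W is a leaf — visit W.
          Visit Y.
          At Y: no right child.
        Visit U.
        At U: no right child.
      Visit Q.
      At Q: no right child.
    Visit V.
    At V: no right child.
  Visit F.
  At F: no right child.
Visit L.
At L: no right child.

W Y U Q V F L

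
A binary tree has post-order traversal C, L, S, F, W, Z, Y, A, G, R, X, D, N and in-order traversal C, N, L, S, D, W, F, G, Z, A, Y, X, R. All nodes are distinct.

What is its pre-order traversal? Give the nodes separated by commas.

The last element of post-order is the root; it splits in-order into left and right subtrees.
Root N: left subtree has 1 node {C}, right has 11 {L, S, D, W, F, G, Z, A, Y, X, R}.
  Root D: left subtree has 2 nodes {L, S}, right has 8 {W, F, G, Z, A, Y, X, R}.
    Root S: left subtree has 1 node {L}, right has 0 { }.
    Root X: left subtree has 6 nodes {W, F, G, Z, A, Y}, right has 1 {R}.
      Root G: left subtree has 2 nodes {W, F}, right has 3 {Z, A, Y}.
        Root W: left subtree has 0 nodes { }, right has 1 {F}.
        Root A: left subtree has 1 node {Z}, right has 1 {Y}.

N, C, D, S, L, X, G, W, F, A, Z, Y, R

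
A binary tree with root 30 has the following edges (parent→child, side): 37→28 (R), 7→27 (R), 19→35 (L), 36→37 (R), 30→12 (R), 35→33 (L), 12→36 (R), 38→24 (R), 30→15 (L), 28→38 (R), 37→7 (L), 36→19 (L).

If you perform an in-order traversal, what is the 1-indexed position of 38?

In-order visits the left subtree, then the node, then the right subtree.
At 30: go left to 15.
  15 is a leaf — visit 15.
Visit 30.
At 30: go right to 12.
  At 12: no left child.
  Visit 12.
  At 12: go right to 36.
    At 36: go left to 19.
      At 19: go left to 35.
        At 35: go left to 33.
          33 is a leaf — visit 33.
        Visit 35.
        At 35: no right child.
      Visit 19.
      At 19: no right child.
    Visit 36.
    At 36: go right to 37.
      At 37: go left to 7.
        At 7: no left child.
        Visit 7.
        At 7: go right to 27.
          27 is a leaf — visit 27.
      Visit 37.
      At 37: go right to 28.
        At 28: no left child.
        Visit 28.
        At 28: go right to 38.
          At 38: no left child.
          Visit 38.
          At 38: go right to 24.
            24 is a leaf — visit 24.
Full in-order sequence: 15, 30, 12, 33, 35, 19, 36, 7, 27, 37, 28, 38, 24.

12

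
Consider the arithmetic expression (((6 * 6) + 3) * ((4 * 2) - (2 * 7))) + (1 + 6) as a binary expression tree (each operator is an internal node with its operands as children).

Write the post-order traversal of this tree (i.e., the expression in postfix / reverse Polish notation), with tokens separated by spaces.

Post-order on an expression tree gives postfix notation: for each operator, emit left operand, right operand, then the operator.

6 6 * 3 + 4 2 * 2 7 * - * 1 6 + +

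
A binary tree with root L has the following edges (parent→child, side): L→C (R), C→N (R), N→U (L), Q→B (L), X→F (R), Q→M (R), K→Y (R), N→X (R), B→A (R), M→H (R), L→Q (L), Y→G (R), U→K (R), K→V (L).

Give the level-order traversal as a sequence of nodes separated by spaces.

L Q C B M N A H U X K F V Y G

Level-order visits nodes level by level from the root, left to right within each level.
Level 0: L
Level 1: Q, C
Level 2: B, M, N
Level 3: A, H, U, X
Level 4: K, F
Level 5: V, Y
Level 6: G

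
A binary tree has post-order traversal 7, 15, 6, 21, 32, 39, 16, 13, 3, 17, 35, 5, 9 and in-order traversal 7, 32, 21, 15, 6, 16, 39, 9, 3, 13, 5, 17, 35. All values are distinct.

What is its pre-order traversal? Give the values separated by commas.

9, 16, 32, 7, 21, 6, 15, 39, 5, 3, 13, 35, 17

The last element of post-order is the root; it splits in-order into left and right subtrees.
Root 9: left subtree has 7 nodes {7, 32, 21, 15, 6, 16, 39}, right has 5 {3, 13, 5, 17, 35}.
  Root 16: left subtree has 5 nodes {7, 32, 21, 15, 6}, right has 1 {39}.
    Root 32: left subtree has 1 node {7}, right has 3 {21, 15, 6}.
      Root 21: left subtree has 0 nodes { }, right has 2 {15, 6}.
        Root 6: left subtree has 1 node {15}, right has 0 { }.
  Root 5: left subtree has 2 nodes {3, 13}, right has 2 {17, 35}.
    Root 3: left subtree has 0 nodes { }, right has 1 {13}.
    Root 35: left subtree has 1 node {17}, right has 0 { }.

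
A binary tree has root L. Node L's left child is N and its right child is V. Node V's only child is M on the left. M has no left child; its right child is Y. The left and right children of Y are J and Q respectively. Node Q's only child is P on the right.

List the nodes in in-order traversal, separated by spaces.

In-order visits the left subtree, then the node, then the right subtree.
At L: go left to N.
  N is a leaf — visit N.
Visit L.
At L: go right to V.
  At V: go left to M.
    At M: no left child.
    Visit M.
    At M: go right to Y.
      At Y: go left to J.
        J is a leaf — visit J.
      Visit Y.
      At Y: go right to Q.
        At Q: no left child.
        Visit Q.
        At Q: go right to P.
          P is a leaf — visit P.
  Visit V.
  At V: no right child.

N L M J Y Q P V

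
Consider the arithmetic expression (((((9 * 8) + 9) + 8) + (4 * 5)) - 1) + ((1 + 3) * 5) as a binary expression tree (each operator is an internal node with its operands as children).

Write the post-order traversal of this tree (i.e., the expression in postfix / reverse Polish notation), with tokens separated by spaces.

9 8 * 9 + 8 + 4 5 * + 1 - 1 3 + 5 * +

Post-order on an expression tree gives postfix notation: for each operator, emit left operand, right operand, then the operator.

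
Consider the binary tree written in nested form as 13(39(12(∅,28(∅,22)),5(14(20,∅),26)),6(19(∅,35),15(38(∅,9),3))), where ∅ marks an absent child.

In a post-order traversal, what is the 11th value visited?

Post-order visits the left subtree, then the right subtree, then the node.
At 13: go left to 39.
  At 39: go left to 12.
    At 12: no left child.
    At 12: go right to 28.
      At 28: no left child.
      At 28: go right to 22.
        22 is a leaf — visit 22.
      Visit 28.
    Visit 12.
  At 39: go right to 5.
    At 5: go left to 14.
      At 14: go left to 20.
        20 is a leaf — visit 20.
      At 14: no right child.
      Visit 14.
    At 5: go right to 26.
      26 is a leaf — visit 26.
    Visit 5.
  Visit 39.
At 13: go right to 6.
  At 6: go left to 19.
    At 19: no left child.
    At 19: go right to 35.
      35 is a leaf — visit 35.
    Visit 19.
  At 6: go right to 15.
    At 15: go left to 38.
      At 38: no left child.
      At 38: go right to 9.
        9 is a leaf — visit 9.
      Visit 38.
    At 15: go right to 3.
      3 is a leaf — visit 3.
    Visit 15.
  Visit 6.
Visit 13.
Full post-order sequence: 22, 28, 12, 20, 14, 26, 5, 39, 35, 19, 9, 38, 3, 15, 6, 13.

9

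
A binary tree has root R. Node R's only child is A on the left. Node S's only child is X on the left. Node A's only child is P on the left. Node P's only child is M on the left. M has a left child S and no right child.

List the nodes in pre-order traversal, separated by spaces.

Pre-order visits the node, then its left subtree, then its right subtree.
Visit R.
At R: go left to A.
  Visit A.
  At A: go left to P.
    Visit P.
    At P: go left to M.
      Visit M.
      At M: go left to S.
        Visit S.
        At S: go left to X.
          X is a leaf — visit X.
        At S: no right child.
      At M: no right child.
    At P: no right child.
  At A: no right child.
At R: no right child.

R A P M S X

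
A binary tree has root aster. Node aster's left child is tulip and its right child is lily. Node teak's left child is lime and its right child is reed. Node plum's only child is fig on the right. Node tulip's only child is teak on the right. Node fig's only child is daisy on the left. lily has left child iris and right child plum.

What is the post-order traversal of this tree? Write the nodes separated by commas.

Post-order visits the left subtree, then the right subtree, then the node.
At aster: go left to tulip.
  At tulip: no left child.
  At tulip: go right to teak.
    At teak: go left to lime.
      lime is a leaf — visit lime.
    At teak: go right to reed.
      reed is a leaf — visit reed.
    Visit teak.
  Visit tulip.
At aster: go right to lily.
  At lily: go left to iris.
    iris is a leaf — visit iris.
  At lily: go right to plum.
    At plum: no left child.
    At plum: go right to fig.
      At fig: go left to daisy.
        daisy is a leaf — visit daisy.
      At fig: no right child.
      Visit fig.
    Visit plum.
  Visit lily.
Visit aster.

lime, reed, teak, tulip, iris, daisy, fig, plum, lily, aster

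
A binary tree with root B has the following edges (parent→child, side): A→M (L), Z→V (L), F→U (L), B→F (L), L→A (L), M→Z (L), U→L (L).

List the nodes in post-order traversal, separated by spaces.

Post-order visits the left subtree, then the right subtree, then the node.
At B: go left to F.
  At F: go left to U.
    At U: go left to L.
      At L: go left to A.
        At A: go left to M.
          At M: go left to Z.
            At Z: go left to V.
              V is a leaf — visit V.
            At Z: no right child.
            Visit Z.
          At M: no right child.
          Visit M.
        At A: no right child.
        Visit A.
      At L: no right child.
      Visit L.
    At U: no right child.
    Visit U.
  At F: no right child.
  Visit F.
At B: no right child.
Visit B.

V Z M A L U F B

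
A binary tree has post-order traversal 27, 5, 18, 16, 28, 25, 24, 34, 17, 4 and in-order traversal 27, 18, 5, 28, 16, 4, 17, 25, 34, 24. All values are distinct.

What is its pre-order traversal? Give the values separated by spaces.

4 28 18 27 5 16 17 34 25 24

The last element of post-order is the root; it splits in-order into left and right subtrees.
Root 4: left subtree has 5 nodes {27, 18, 5, 28, 16}, right has 4 {17, 25, 34, 24}.
  Root 28: left subtree has 3 nodes {27, 18, 5}, right has 1 {16}.
    Root 18: left subtree has 1 node {27}, right has 1 {5}.
  Root 17: left subtree has 0 nodes { }, right has 3 {25, 34, 24}.
    Root 34: left subtree has 1 node {25}, right has 1 {24}.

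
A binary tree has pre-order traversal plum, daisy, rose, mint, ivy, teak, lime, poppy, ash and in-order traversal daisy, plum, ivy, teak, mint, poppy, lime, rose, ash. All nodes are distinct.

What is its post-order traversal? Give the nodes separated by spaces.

The first element of pre-order is the root; it splits in-order into left and right subtrees.
Root plum: left subtree has 1 node {daisy}, right has 7 {ivy, teak, mint, poppy, lime, rose, ash}.
  Root rose: left subtree has 5 nodes {ivy, teak, mint, poppy, lime}, right has 1 {ash}.
    Root mint: left subtree has 2 nodes {ivy, teak}, right has 2 {poppy, lime}.
      Root ivy: left subtree has 0 nodes { }, right has 1 {teak}.
      Root lime: left subtree has 1 node {poppy}, right has 0 { }.

daisy teak ivy poppy lime mint ash rose plum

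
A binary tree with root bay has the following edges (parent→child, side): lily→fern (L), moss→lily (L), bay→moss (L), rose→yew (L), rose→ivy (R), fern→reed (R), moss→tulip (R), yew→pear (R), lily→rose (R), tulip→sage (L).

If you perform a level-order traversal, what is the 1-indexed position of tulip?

Level-order visits nodes level by level from the root, left to right within each level.
Level 0: bay
Level 1: moss
Level 2: lily, tulip
Level 3: fern, rose, sage
Level 4: reed, yew, ivy
Level 5: pear
Full level-order sequence: bay, moss, lily, tulip, fern, rose, sage, reed, yew, ivy, pear.

4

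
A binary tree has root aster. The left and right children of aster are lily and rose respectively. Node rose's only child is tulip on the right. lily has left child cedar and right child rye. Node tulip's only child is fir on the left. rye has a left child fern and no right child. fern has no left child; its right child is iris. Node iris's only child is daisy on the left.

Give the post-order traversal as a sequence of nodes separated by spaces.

cedar daisy iris fern rye lily fir tulip rose aster

Post-order visits the left subtree, then the right subtree, then the node.
At aster: go left to lily.
  At lily: go left to cedar.
    cedar is a leaf — visit cedar.
  At lily: go right to rye.
    At rye: go left to fern.
      At fern: no left child.
      At fern: go right to iris.
        At iris: go left to daisy.
          daisy is a leaf — visit daisy.
        At iris: no right child.
        Visit iris.
      Visit fern.
    At rye: no right child.
    Visit rye.
  Visit lily.
At aster: go right to rose.
  At rose: no left child.
  At rose: go right to tulip.
    At tulip: go left to fir.
      fir is a leaf — visit fir.
    At tulip: no right child.
    Visit tulip.
  Visit rose.
Visit aster.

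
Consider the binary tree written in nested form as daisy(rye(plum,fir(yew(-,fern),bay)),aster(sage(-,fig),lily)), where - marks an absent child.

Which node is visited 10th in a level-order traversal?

Level-order visits nodes level by level from the root, left to right within each level.
Level 0: daisy
Level 1: rye, aster
Level 2: plum, fir, sage, lily
Level 3: yew, bay, fig
Level 4: fern
Full level-order sequence: daisy, rye, aster, plum, fir, sage, lily, yew, bay, fig, fern.

fig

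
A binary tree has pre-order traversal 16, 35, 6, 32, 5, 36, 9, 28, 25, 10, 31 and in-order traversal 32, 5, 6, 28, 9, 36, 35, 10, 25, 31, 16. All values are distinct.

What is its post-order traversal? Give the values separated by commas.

The first element of pre-order is the root; it splits in-order into left and right subtrees.
Root 16: left subtree has 10 nodes {32, 5, 6, 28, 9, 36, 35, 10, 25, 31}, right has 0 { }.
  Root 35: left subtree has 6 nodes {32, 5, 6, 28, 9, 36}, right has 3 {10, 25, 31}.
    Root 6: left subtree has 2 nodes {32, 5}, right has 3 {28, 9, 36}.
      Root 32: left subtree has 0 nodes { }, right has 1 {5}.
      Root 36: left subtree has 2 nodes {28, 9}, right has 0 { }.
        Root 9: left subtree has 1 node {28}, right has 0 { }.
    Root 25: left subtree has 1 node {10}, right has 1 {31}.

5, 32, 28, 9, 36, 6, 10, 31, 25, 35, 16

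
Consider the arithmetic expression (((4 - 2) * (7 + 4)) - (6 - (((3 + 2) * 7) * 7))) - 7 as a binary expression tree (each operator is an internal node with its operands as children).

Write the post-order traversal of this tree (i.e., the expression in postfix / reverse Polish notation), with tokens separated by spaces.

4 2 - 7 4 + * 6 3 2 + 7 * 7 * - - 7 -

Post-order on an expression tree gives postfix notation: for each operator, emit left operand, right operand, then the operator.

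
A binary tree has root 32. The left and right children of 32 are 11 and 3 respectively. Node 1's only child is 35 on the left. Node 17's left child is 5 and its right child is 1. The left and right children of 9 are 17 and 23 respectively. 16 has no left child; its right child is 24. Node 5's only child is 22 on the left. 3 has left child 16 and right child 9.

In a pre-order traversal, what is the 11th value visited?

Pre-order visits the node, then its left subtree, then its right subtree.
Visit 32.
At 32: go left to 11.
  11 is a leaf — visit 11.
At 32: go right to 3.
  Visit 3.
  At 3: go left to 16.
    Visit 16.
    At 16: no left child.
    At 16: go right to 24.
      24 is a leaf — visit 24.
  At 3: go right to 9.
    Visit 9.
    At 9: go left to 17.
      Visit 17.
      At 17: go left to 5.
        Visit 5.
        At 5: go left to 22.
          22 is a leaf — visit 22.
        At 5: no right child.
      At 17: go right to 1.
        Visit 1.
        At 1: go left to 35.
          35 is a leaf — visit 35.
        At 1: no right child.
    At 9: go right to 23.
      23 is a leaf — visit 23.
Full pre-order sequence: 32, 11, 3, 16, 24, 9, 17, 5, 22, 1, 35, 23.

35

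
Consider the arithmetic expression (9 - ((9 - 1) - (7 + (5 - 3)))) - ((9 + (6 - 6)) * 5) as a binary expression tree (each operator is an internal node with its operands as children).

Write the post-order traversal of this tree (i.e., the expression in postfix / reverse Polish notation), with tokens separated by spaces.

9 9 1 - 7 5 3 - + - - 9 6 6 - + 5 * -

Post-order on an expression tree gives postfix notation: for each operator, emit left operand, right operand, then the operator.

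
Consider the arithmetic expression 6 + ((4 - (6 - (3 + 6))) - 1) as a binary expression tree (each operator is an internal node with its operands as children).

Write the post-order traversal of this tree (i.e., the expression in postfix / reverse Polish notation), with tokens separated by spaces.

6 4 6 3 6 + - - 1 - +

Post-order on an expression tree gives postfix notation: for each operator, emit left operand, right operand, then the operator.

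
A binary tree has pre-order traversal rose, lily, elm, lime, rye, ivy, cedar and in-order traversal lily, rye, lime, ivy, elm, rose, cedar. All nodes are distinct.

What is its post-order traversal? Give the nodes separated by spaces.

rye ivy lime elm lily cedar rose

The first element of pre-order is the root; it splits in-order into left and right subtrees.
Root rose: left subtree has 5 nodes {lily, rye, lime, ivy, elm}, right has 1 {cedar}.
  Root lily: left subtree has 0 nodes { }, right has 4 {rye, lime, ivy, elm}.
    Root elm: left subtree has 3 nodes {rye, lime, ivy}, right has 0 { }.
      Root lime: left subtree has 1 node {rye}, right has 1 {ivy}.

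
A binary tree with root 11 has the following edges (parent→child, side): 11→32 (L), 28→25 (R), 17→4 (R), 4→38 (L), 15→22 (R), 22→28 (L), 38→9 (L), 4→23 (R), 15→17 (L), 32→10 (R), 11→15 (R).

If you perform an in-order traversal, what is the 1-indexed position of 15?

9

In-order visits the left subtree, then the node, then the right subtree.
At 11: go left to 32.
  At 32: no left child.
  Visit 32.
  At 32: go right to 10.
    10 is a leaf — visit 10.
Visit 11.
At 11: go right to 15.
  At 15: go left to 17.
    At 17: no left child.
    Visit 17.
    At 17: go right to 4.
      At 4: go left to 38.
        At 38: go left to 9.
          9 is a leaf — visit 9.
        Visit 38.
        At 38: no right child.
      Visit 4.
      At 4: go right to 23.
        23 is a leaf — visit 23.
  Visit 15.
  At 15: go right to 22.
    At 22: go left to 28.
      At 28: no left child.
      Visit 28.
      At 28: go right to 25.
        25 is a leaf — visit 25.
    Visit 22.
    At 22: no right child.
Full in-order sequence: 32, 10, 11, 17, 9, 38, 4, 23, 15, 28, 25, 22.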